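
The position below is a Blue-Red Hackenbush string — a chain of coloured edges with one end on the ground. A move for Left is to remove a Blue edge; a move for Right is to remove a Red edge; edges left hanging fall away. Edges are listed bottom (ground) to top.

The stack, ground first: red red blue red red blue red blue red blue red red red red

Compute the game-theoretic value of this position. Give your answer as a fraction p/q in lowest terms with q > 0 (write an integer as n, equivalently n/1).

-7519/4096

step 1: add red to get r; options L={ ∅ } R={ 0 } = -1
step 2: add red to get rr; options L={ ∅ } R={ -1,0 } = -2
step 3: add blue to get rrb; options L={ -2 } R={ -1,0 } = -3/2
step 4: add red to get rrbr; options L={ -2 } R={ -3/2,-1,0 } = -7/4
step 5: add red to get rrbrr; options L={ -2 } R={ -7/4,-3/2,-1,0 } = -15/8
step 6: add blue to get rrbrrb; options L={ -2,-15/8 } R={ -7/4,-3/2,-1,0 } = -29/16
step 7: add red to get rrbrrbr; options L={ -2,-15/8 } R={ -29/16,-7/4,-3/2,-1,0 } = -59/32
step 8: add blue to get rrbrrbrb; options L={ -2,-15/8,-59/32 } R={ -29/16,-7/4,-3/2,-1,0 } = -117/64
step 9: add red to get rrbrrbrbr; options L={ -2,-15/8,-59/32 } R={ -117/64,-29/16,-7/4,-3/2,-1,0 } = -235/128
step 10: add blue to get rrbrrbrbrb; options L={ -2,-15/8,-59/32,-235/128 } R={ -117/64,-29/16,-7/4,-3/2,-1,0 } = -469/256
step 11: add red to get rrbrrbrbrbr; options L={ -2,-15/8,-59/32,-235/128 } R={ -469/256,-117/64,-29/16,-7/4,-3/2,-1,0 } = -939/512
step 12: add red to get rrbrrbrbrbrr; options L={ -2,-15/8,-59/32,-235/128 } R={ -939/512,-469/256,-117/64,-29/16,-7/4,-3/2,-1,0 } = -1879/1024
step 13: add red to get rrbrrbrbrbrrr; options L={ -2,-15/8,-59/32,-235/128 } R={ -1879/1024,-939/512,-469/256,-117/64,-29/16,-7/4,-3/2,-1,0 } = -3759/2048
step 14: add red to get rrbrrbrbrbrrrr; options L={ -2,-15/8,-59/32,-235/128 } R={ -3759/2048,-1879/1024,-939/512,-469/256,-117/64,-29/16,-7/4,-3/2,-1,0 } = -7519/4096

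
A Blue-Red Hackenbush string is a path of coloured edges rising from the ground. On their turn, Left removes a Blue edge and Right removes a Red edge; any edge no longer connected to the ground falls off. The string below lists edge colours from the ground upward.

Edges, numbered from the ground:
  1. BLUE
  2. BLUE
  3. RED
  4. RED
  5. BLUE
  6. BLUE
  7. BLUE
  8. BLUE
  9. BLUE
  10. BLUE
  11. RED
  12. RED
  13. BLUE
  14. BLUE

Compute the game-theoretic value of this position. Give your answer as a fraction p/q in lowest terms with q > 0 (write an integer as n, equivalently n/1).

6119/4096

Build val(s[:k]) for k = 1..14, string s = BLUE BLUE RED RED BLUE BLUE BLUE BLUE BLUE BLUE RED RED BLUE BLUE.
val_1 [B]  L=[0]  R=[(no moves)]  => 1
val_2 [BB]  L=[0,1]  R=[(no moves)]  => 2
val_3 [BBR]  L=[0,1]  R=[2]  => 3/2
val_4 [BBRR]  L=[0,1]  R=[3/2,2]  => 5/4
val_5 [BBRRB]  L=[0,1,5/4]  R=[3/2,2]  => 11/8
val_6 [BBRRBB]  L=[0,1,5/4,11/8]  R=[3/2,2]  => 23/16
val_7 [BBRRBBB]  L=[0,1,5/4,11/8,23/16]  R=[3/2,2]  => 47/32
val_8 [BBRRBBBB]  L=[0,1,5/4,11/8,23/16,47/32]  R=[3/2,2]  => 95/64
val_9 [BBRRBBBBB]  L=[0,1,5/4,11/8,23/16,47/32,95/64]  R=[3/2,2]  => 191/128
val_10 [BBRRBBBBBB]  L=[0,1,5/4,11/8,23/16,47/32,95/64,191/128]  R=[3/2,2]  => 383/256
val_11 [BBRRBBBBBBR]  L=[0,1,5/4,11/8,23/16,47/32,95/64,191/128]  R=[383/256,3/2,2]  => 765/512
val_12 [BBRRBBBBBBRR]  L=[0,1,5/4,11/8,23/16,47/32,95/64,191/128]  R=[765/512,383/256,3/2,2]  => 1529/1024
val_13 [BBRRBBBBBBRRB]  L=[0,1,5/4,11/8,23/16,47/32,95/64,191/128,1529/1024]  R=[765/512,383/256,3/2,2]  => 3059/2048
val_14 [BBRRBBBBBBRRBB]  L=[0,1,5/4,11/8,23/16,47/32,95/64,191/128,1529/1024,3059/2048]  R=[765/512,383/256,3/2,2]  => 6119/4096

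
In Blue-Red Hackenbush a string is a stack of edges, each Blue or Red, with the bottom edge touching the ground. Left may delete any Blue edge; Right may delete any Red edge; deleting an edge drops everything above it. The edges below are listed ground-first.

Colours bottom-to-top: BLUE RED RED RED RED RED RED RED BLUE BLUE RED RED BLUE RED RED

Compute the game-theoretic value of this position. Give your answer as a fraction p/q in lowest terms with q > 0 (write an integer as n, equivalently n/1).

201/16384

val(B) = { 0 | · } so 1
val(BR) = { 0 | 1 } so 1/2
val(BRR) = { 0 | 1/2 1 } so 1/4
val(BRRR) = { 0 | 1/4 1/2 1 } so 1/8
val(BRRRR) = { 0 | 1/8 1/4 1/2 1 } so 1/16
val(BRRRRR) = { 0 | 1/16 1/8 1/4 1/2 1 } so 1/32
val(BRRRRRR) = { 0 | 1/32 1/16 1/8 1/4 1/2 1 } so 1/64
val(BRRRRRRR) = { 0 | 1/64 1/32 1/16 1/8 1/4 1/2 1 } so 1/128
val(BRRRRRRRB) = { 0 1/128 | 1/64 1/32 1/16 1/8 1/4 1/2 1 } so 3/256
val(BRRRRRRRBB) = { 0 1/128 3/256 | 1/64 1/32 1/16 1/8 1/4 1/2 1 } so 7/512
val(BRRRRRRRBBR) = { 0 1/128 3/256 | 7/512 1/64 1/32 1/16 1/8 1/4 1/2 1 } so 13/1024
val(BRRRRRRRBBRR) = { 0 1/128 3/256 | 13/1024 7/512 1/64 1/32 1/16 1/8 1/4 1/2 1 } so 25/2048
val(BRRRRRRRBBRRB) = { 0 1/128 3/256 25/2048 | 13/1024 7/512 1/64 1/32 1/16 1/8 1/4 1/2 1 } so 51/4096
val(BRRRRRRRBBRRBR) = { 0 1/128 3/256 25/2048 | 51/4096 13/1024 7/512 1/64 1/32 1/16 1/8 1/4 1/2 1 } so 101/8192
val(BRRRRRRRBBRRBRR) = { 0 1/128 3/256 25/2048 | 101/8192 51/4096 13/1024 7/512 1/64 1/32 1/16 1/8 1/4 1/2 1 } so 201/16384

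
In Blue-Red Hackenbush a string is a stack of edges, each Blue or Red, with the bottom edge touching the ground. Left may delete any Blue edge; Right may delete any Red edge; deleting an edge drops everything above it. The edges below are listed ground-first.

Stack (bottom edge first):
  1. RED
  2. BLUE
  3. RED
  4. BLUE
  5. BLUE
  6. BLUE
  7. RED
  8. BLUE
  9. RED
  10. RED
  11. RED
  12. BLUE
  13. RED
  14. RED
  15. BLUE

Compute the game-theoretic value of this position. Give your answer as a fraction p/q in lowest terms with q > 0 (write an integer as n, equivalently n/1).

Recurse on prefixes of the 15-edge string RED BLUE RED BLUE BLUE BLUE RED BLUE RED RED RED BLUE RED RED BLUE:
R: Left {  }, Right { 0 } gives simplest -1
RB: Left { -1 }, Right { 0 } gives simplest -1/2
RBR: Left { -1 }, Right { -1/2,0 } gives simplest -3/4
RBRB: Left { -1,-3/4 }, Right { -1/2,0 } gives simplest -5/8
RBRBB: Left { -1,-3/4,-5/8 }, Right { -1/2,0 } gives simplest -9/16
RBRBBB: Left { -1,-3/4,-5/8,-9/16 }, Right { -1/2,0 } gives simplest -17/32
RBRBBBR: Left { -1,-3/4,-5/8,-9/16 }, Right { -17/32,-1/2,0 } gives simplest -35/64
RBRBBBRB: Left { -1,-3/4,-5/8,-9/16,-35/64 }, Right { -17/32,-1/2,0 } gives simplest -69/128
RBRBBBRBR: Left { -1,-3/4,-5/8,-9/16,-35/64 }, Right { -69/128,-17/32,-1/2,0 } gives simplest -139/256
RBRBBBRBRR: Left { -1,-3/4,-5/8,-9/16,-35/64 }, Right { -139/256,-69/128,-17/32,-1/2,0 } gives simplest -279/512
RBRBBBRBRRR: Left { -1,-3/4,-5/8,-9/16,-35/64 }, Right { -279/512,-139/256,-69/128,-17/32,-1/2,0 } gives simplest -559/1024
RBRBBBRBRRRB: Left { -1,-3/4,-5/8,-9/16,-35/64,-559/1024 }, Right { -279/512,-139/256,-69/128,-17/32,-1/2,0 } gives simplest -1117/2048
RBRBBBRBRRRBR: Left { -1,-3/4,-5/8,-9/16,-35/64,-559/1024 }, Right { -1117/2048,-279/512,-139/256,-69/128,-17/32,-1/2,0 } gives simplest -2235/4096
RBRBBBRBRRRBRR: Left { -1,-3/4,-5/8,-9/16,-35/64,-559/1024 }, Right { -2235/4096,-1117/2048,-279/512,-139/256,-69/128,-17/32,-1/2,0 } gives simplest -4471/8192
RBRBBBRBRRRBRRB: Left { -1,-3/4,-5/8,-9/16,-35/64,-559/1024,-4471/8192 }, Right { -2235/4096,-1117/2048,-279/512,-139/256,-69/128,-17/32,-1/2,0 } gives simplest -8941/16384

-8941/16384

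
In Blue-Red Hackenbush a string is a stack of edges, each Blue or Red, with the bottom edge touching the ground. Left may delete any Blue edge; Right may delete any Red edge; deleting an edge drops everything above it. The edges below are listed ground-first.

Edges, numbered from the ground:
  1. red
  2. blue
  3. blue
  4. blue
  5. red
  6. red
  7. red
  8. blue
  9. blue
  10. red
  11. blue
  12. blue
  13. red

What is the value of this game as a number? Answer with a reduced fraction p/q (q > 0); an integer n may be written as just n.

-915/4096

Prefix values for red blue blue blue red red red blue blue red blue blue red via {L|R} + simplicity:
edge 1 of 13 (red): {  | 0 } ⇒ -1
edge 2 of 13 (blue): { -1 | 0 } ⇒ -1/2
edge 3 of 13 (blue): { -1, -1/2 | 0 } ⇒ -1/4
edge 4 of 13 (blue): { -1, -1/2, -1/4 | 0 } ⇒ -1/8
edge 5 of 13 (red): { -1, -1/2, -1/4 | -1/8, 0 } ⇒ -3/16
edge 6 of 13 (red): { -1, -1/2, -1/4 | -3/16, -1/8, 0 } ⇒ -7/32
edge 7 of 13 (red): { -1, -1/2, -1/4 | -7/32, -3/16, -1/8, 0 } ⇒ -15/64
edge 8 of 13 (blue): { -1, -1/2, -1/4, -15/64 | -7/32, -3/16, -1/8, 0 } ⇒ -29/128
edge 9 of 13 (blue): { -1, -1/2, -1/4, -15/64, -29/128 | -7/32, -3/16, -1/8, 0 } ⇒ -57/256
edge 10 of 13 (red): { -1, -1/2, -1/4, -15/64, -29/128 | -57/256, -7/32, -3/16, -1/8, 0 } ⇒ -115/512
edge 11 of 13 (blue): { -1, -1/2, -1/4, -15/64, -29/128, -115/512 | -57/256, -7/32, -3/16, -1/8, 0 } ⇒ -229/1024
edge 12 of 13 (blue): { -1, -1/2, -1/4, -15/64, -29/128, -115/512, -229/1024 | -57/256, -7/32, -3/16, -1/8, 0 } ⇒ -457/2048
edge 13 of 13 (red): { -1, -1/2, -1/4, -15/64, -29/128, -115/512, -229/1024 | -457/2048, -57/256, -7/32, -3/16, -1/8, 0 } ⇒ -915/4096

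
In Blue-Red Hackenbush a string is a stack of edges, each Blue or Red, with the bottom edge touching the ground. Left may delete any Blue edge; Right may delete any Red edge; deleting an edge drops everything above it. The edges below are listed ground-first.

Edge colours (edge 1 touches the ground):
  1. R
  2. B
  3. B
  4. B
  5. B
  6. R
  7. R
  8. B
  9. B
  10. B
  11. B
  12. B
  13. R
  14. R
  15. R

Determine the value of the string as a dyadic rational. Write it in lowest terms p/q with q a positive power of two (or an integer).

-1551/16384

edge 1 of 15 (R): { none | 0 } gives -1
edge 2 of 15 (B): { -1 | 0 } gives -1/2
edge 3 of 15 (B): { -1; -1/2 | 0 } gives -1/4
edge 4 of 15 (B): { -1; -1/2; -1/4 | 0 } gives -1/8
edge 5 of 15 (B): { -1; -1/2; -1/4; -1/8 | 0 } gives -1/16
edge 6 of 15 (R): { -1; -1/2; -1/4; -1/8 | -1/16; 0 } gives -3/32
edge 7 of 15 (R): { -1; -1/2; -1/4; -1/8 | -3/32; -1/16; 0 } gives -7/64
edge 8 of 15 (B): { -1; -1/2; -1/4; -1/8; -7/64 | -3/32; -1/16; 0 } gives -13/128
edge 9 of 15 (B): { -1; -1/2; -1/4; -1/8; -7/64; -13/128 | -3/32; -1/16; 0 } gives -25/256
edge 10 of 15 (B): { -1; -1/2; -1/4; -1/8; -7/64; -13/128; -25/256 | -3/32; -1/16; 0 } gives -49/512
edge 11 of 15 (B): { -1; -1/2; -1/4; -1/8; -7/64; -13/128; -25/256; -49/512 | -3/32; -1/16; 0 } gives -97/1024
edge 12 of 15 (B): { -1; -1/2; -1/4; -1/8; -7/64; -13/128; -25/256; -49/512; -97/1024 | -3/32; -1/16; 0 } gives -193/2048
edge 13 of 15 (R): { -1; -1/2; -1/4; -1/8; -7/64; -13/128; -25/256; -49/512; -97/1024 | -193/2048; -3/32; -1/16; 0 } gives -387/4096
edge 14 of 15 (R): { -1; -1/2; -1/4; -1/8; -7/64; -13/128; -25/256; -49/512; -97/1024 | -387/4096; -193/2048; -3/32; -1/16; 0 } gives -775/8192
edge 15 of 15 (R): { -1; -1/2; -1/4; -1/8; -7/64; -13/128; -25/256; -49/512; -97/1024 | -775/8192; -387/4096; -193/2048; -3/32; -1/16; 0 } gives -1551/16384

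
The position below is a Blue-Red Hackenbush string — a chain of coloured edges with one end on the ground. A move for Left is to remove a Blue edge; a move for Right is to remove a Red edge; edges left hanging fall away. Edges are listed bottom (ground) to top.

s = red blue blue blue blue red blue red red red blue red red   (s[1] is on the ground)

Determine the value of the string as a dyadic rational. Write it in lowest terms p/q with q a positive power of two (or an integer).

-375/4096

step 1: add red to get r; options L={  } R={ 0 } gives -1
step 2: add blue to get rb; options L={ -1 } R={ 0 } gives -1/2
step 3: add blue to get rbb; options L={ -1; -1/2 } R={ 0 } gives -1/4
step 4: add blue to get rbbb; options L={ -1; -1/2; -1/4 } R={ 0 } gives -1/8
step 5: add blue to get rbbbb; options L={ -1; -1/2; -1/4; -1/8 } R={ 0 } gives -1/16
step 6: add red to get rbbbbr; options L={ -1; -1/2; -1/4; -1/8 } R={ -1/16; 0 } gives -3/32
step 7: add blue to get rbbbbrb; options L={ -1; -1/2; -1/4; -1/8; -3/32 } R={ -1/16; 0 } gives -5/64
step 8: add red to get rbbbbrbr; options L={ -1; -1/2; -1/4; -1/8; -3/32 } R={ -5/64; -1/16; 0 } gives -11/128
step 9: add red to get rbbbbrbrr; options L={ -1; -1/2; -1/4; -1/8; -3/32 } R={ -11/128; -5/64; -1/16; 0 } gives -23/256
step 10: add red to get rbbbbrbrrr; options L={ -1; -1/2; -1/4; -1/8; -3/32 } R={ -23/256; -11/128; -5/64; -1/16; 0 } gives -47/512
step 11: add blue to get rbbbbrbrrrb; options L={ -1; -1/2; -1/4; -1/8; -3/32; -47/512 } R={ -23/256; -11/128; -5/64; -1/16; 0 } gives -93/1024
step 12: add red to get rbbbbrbrrrbr; options L={ -1; -1/2; -1/4; -1/8; -3/32; -47/512 } R={ -93/1024; -23/256; -11/128; -5/64; -1/16; 0 } gives -187/2048
step 13: add red to get rbbbbrbrrrbrr; options L={ -1; -1/2; -1/4; -1/8; -3/32; -47/512 } R={ -187/2048; -93/1024; -23/256; -11/128; -5/64; -1/16; 0 } gives -375/4096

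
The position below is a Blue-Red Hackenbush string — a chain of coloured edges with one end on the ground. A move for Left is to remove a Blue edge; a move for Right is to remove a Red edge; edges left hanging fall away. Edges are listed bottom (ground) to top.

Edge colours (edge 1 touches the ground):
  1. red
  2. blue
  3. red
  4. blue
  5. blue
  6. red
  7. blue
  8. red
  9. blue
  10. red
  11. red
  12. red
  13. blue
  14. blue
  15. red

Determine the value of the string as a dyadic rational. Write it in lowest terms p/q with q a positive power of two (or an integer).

Build v(s[:k]) for k = 1..15, string s = red blue red blue blue red blue red blue red red red blue blue red.
1 of 15 · r · max L −∞ · min R 0 = -1
2 of 15 · rb · max L -1 · min R 0 = -1/2
3 of 15 · rbr · max L -1 · min R -1/2 = -3/4
4 of 15 · rbrb · max L -3/4 · min R -1/2 = -5/8
5 of 15 · rbrbb · max L -5/8 · min R -1/2 = -9/16
6 of 15 · rbrbbr · max L -5/8 · min R -9/16 = -19/32
7 of 15 · rbrbbrb · max L -19/32 · min R -9/16 = -37/64
8 of 15 · rbrbbrbr · max L -19/32 · min R -37/64 = -75/128
9 of 15 · rbrbbrbrb · max L -75/128 · min R -37/64 = -149/256
10 of 15 · rbrbbrbrbr · max L -75/128 · min R -149/256 = -299/512
11 of 15 · rbrbbrbrbrr · max L -75/128 · min R -299/512 = -599/1024
12 of 15 · rbrbbrbrbrrr · max L -75/128 · min R -599/1024 = -1199/2048
13 of 15 · rbrbbrbrbrrrb · max L -1199/2048 · min R -599/1024 = -2397/4096
14 of 15 · rbrbbrbrbrrrbb · max L -2397/4096 · min R -599/1024 = -4793/8192
15 of 15 · rbrbbrbrbrrrbbr · max L -2397/4096 · min R -4793/8192 = -9587/16384

-9587/16384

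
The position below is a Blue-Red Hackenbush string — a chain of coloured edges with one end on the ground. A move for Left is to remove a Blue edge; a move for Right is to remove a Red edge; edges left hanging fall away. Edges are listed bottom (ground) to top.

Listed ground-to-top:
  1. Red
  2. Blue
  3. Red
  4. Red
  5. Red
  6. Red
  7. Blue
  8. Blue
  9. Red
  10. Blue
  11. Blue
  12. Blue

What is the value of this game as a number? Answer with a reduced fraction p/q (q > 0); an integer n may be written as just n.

Prefix values for Red Blue Red Red Red Red Blue Blue Red Blue Blue Blue via {L|R} + simplicity:
step 1: add Red to get R; options L={ none } R={ 0 } → -1
step 2: add Blue to get RB; options L={ -1 } R={ 0 } → -1/2
step 3: add Red to get RBR; options L={ -1 } R={ -1/2,0 } → -3/4
step 4: add Red to get RBRR; options L={ -1 } R={ -3/4,-1/2,0 } → -7/8
step 5: add Red to get RBRRR; options L={ -1 } R={ -7/8,-3/4,-1/2,0 } → -15/16
step 6: add Red to get RBRRRR; options L={ -1 } R={ -15/16,-7/8,-3/4,-1/2,0 } → -31/32
step 7: add Blue to get RBRRRRB; options L={ -1,-31/32 } R={ -15/16,-7/8,-3/4,-1/2,0 } → -61/64
step 8: add Blue to get RBRRRRBB; options L={ -1,-31/32,-61/64 } R={ -15/16,-7/8,-3/4,-1/2,0 } → -121/128
step 9: add Red to get RBRRRRBBR; options L={ -1,-31/32,-61/64 } R={ -121/128,-15/16,-7/8,-3/4,-1/2,0 } → -243/256
step 10: add Blue to get RBRRRRBBRB; options L={ -1,-31/32,-61/64,-243/256 } R={ -121/128,-15/16,-7/8,-3/4,-1/2,0 } → -485/512
step 11: add Blue to get RBRRRRBBRBB; options L={ -1,-31/32,-61/64,-243/256,-485/512 } R={ -121/128,-15/16,-7/8,-3/4,-1/2,0 } → -969/1024
step 12: add Blue to get RBRRRRBBRBBB; options L={ -1,-31/32,-61/64,-243/256,-485/512,-969/1024 } R={ -121/128,-15/16,-7/8,-3/4,-1/2,0 } → -1937/2048

-1937/2048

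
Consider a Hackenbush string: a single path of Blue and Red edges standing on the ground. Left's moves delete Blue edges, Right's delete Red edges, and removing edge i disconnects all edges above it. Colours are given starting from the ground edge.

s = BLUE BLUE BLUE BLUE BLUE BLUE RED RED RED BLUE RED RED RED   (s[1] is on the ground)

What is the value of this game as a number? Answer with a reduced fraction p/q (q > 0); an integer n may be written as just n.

v(B) = { 0 |  } ⇒ 1
v(BB) = { 0; 1 |  } ⇒ 2
v(BBB) = { 0; 1; 2 |  } ⇒ 3
v(BBBB) = { 0; 1; 2; 3 |  } ⇒ 4
v(BBBBB) = { 0; 1; 2; 3; 4 |  } ⇒ 5
v(BBBBBB) = { 0; 1; 2; 3; 4; 5 |  } ⇒ 6
v(BBBBBBR) = { 0; 1; 2; 3; 4; 5 | 6 } ⇒ 11/2
v(BBBBBBRR) = { 0; 1; 2; 3; 4; 5 | 11/2; 6 } ⇒ 21/4
v(BBBBBBRRR) = { 0; 1; 2; 3; 4; 5 | 21/4; 11/2; 6 } ⇒ 41/8
v(BBBBBBRRRB) = { 0; 1; 2; 3; 4; 5; 41/8 | 21/4; 11/2; 6 } ⇒ 83/16
v(BBBBBBRRRBR) = { 0; 1; 2; 3; 4; 5; 41/8 | 83/16; 21/4; 11/2; 6 } ⇒ 165/32
v(BBBBBBRRRBRR) = { 0; 1; 2; 3; 4; 5; 41/8 | 165/32; 83/16; 21/4; 11/2; 6 } ⇒ 329/64
v(BBBBBBRRRBRRR) = { 0; 1; 2; 3; 4; 5; 41/8 | 329/64; 165/32; 83/16; 21/4; 11/2; 6 } ⇒ 657/128

657/128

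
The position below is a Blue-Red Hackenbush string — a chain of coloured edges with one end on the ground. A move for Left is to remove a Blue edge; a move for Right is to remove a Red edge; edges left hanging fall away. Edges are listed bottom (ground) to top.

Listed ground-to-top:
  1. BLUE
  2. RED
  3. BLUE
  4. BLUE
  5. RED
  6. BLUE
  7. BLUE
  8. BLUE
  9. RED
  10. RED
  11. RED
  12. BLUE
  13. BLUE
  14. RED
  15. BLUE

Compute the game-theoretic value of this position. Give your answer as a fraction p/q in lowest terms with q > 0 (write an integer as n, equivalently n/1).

Build v(s[:k]) for k = 1..15, string s = BLUE RED BLUE BLUE RED BLUE BLUE BLUE RED RED RED BLUE BLUE RED BLUE.
1 of 15 · B · max L 0 · min R +∞ — 1
2 of 15 · BR · max L 0 · min R 1 — 1/2
3 of 15 · BRB · max L 1/2 · min R 1 — 3/4
4 of 15 · BRBB · max L 3/4 · min R 1 — 7/8
5 of 15 · BRBBR · max L 3/4 · min R 7/8 — 13/16
6 of 15 · BRBBRB · max L 13/16 · min R 7/8 — 27/32
7 of 15 · BRBBRBB · max L 27/32 · min R 7/8 — 55/64
8 of 15 · BRBBRBBB · max L 55/64 · min R 7/8 — 111/128
9 of 15 · BRBBRBBBR · max L 55/64 · min R 111/128 — 221/256
10 of 15 · BRBBRBBBRR · max L 55/64 · min R 221/256 — 441/512
11 of 15 · BRBBRBBBRRR · max L 55/64 · min R 441/512 — 881/1024
12 of 15 · BRBBRBBBRRRB · max L 881/1024 · min R 441/512 — 1763/2048
13 of 15 · BRBBRBBBRRRBB · max L 1763/2048 · min R 441/512 — 3527/4096
14 of 15 · BRBBRBBBRRRBBR · max L 1763/2048 · min R 3527/4096 — 7053/8192
15 of 15 · BRBBRBBBRRRBBRB · max L 7053/8192 · min R 3527/4096 — 14107/16384

14107/16384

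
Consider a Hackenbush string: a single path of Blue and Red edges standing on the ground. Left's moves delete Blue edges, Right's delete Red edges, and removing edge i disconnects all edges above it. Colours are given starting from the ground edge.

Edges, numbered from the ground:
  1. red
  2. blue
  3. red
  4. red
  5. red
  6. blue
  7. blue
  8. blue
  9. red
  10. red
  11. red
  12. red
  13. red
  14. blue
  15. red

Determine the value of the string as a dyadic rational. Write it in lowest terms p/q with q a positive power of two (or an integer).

step 1: add red to get r; options L={ none } R={ 0 } = -1
step 2: add blue to get rb; options L={ -1 } R={ 0 } = -1/2
step 3: add red to get rbr; options L={ -1 } R={ -1/2,0 } = -3/4
step 4: add red to get rbrr; options L={ -1 } R={ -3/4,-1/2,0 } = -7/8
step 5: add red to get rbrrr; options L={ -1 } R={ -7/8,-3/4,-1/2,0 } = -15/16
step 6: add blue to get rbrrrb; options L={ -1,-15/16 } R={ -7/8,-3/4,-1/2,0 } = -29/32
step 7: add blue to get rbrrrbb; options L={ -1,-15/16,-29/32 } R={ -7/8,-3/4,-1/2,0 } = -57/64
step 8: add blue to get rbrrrbbb; options L={ -1,-15/16,-29/32,-57/64 } R={ -7/8,-3/4,-1/2,0 } = -113/128
step 9: add red to get rbrrrbbbr; options L={ -1,-15/16,-29/32,-57/64 } R={ -113/128,-7/8,-3/4,-1/2,0 } = -227/256
step 10: add red to get rbrrrbbbrr; options L={ -1,-15/16,-29/32,-57/64 } R={ -227/256,-113/128,-7/8,-3/4,-1/2,0 } = -455/512
step 11: add red to get rbrrrbbbrrr; options L={ -1,-15/16,-29/32,-57/64 } R={ -455/512,-227/256,-113/128,-7/8,-3/4,-1/2,0 } = -911/1024
step 12: add red to get rbrrrbbbrrrr; options L={ -1,-15/16,-29/32,-57/64 } R={ -911/1024,-455/512,-227/256,-113/128,-7/8,-3/4,-1/2,0 } = -1823/2048
step 13: add red to get rbrrrbbbrrrrr; options L={ -1,-15/16,-29/32,-57/64 } R={ -1823/2048,-911/1024,-455/512,-227/256,-113/128,-7/8,-3/4,-1/2,0 } = -3647/4096
step 14: add blue to get rbrrrbbbrrrrrb; options L={ -1,-15/16,-29/32,-57/64,-3647/4096 } R={ -1823/2048,-911/1024,-455/512,-227/256,-113/128,-7/8,-3/4,-1/2,0 } = -7293/8192
step 15: add red to get rbrrrbbbrrrrrbr; options L={ -1,-15/16,-29/32,-57/64,-3647/4096 } R={ -7293/8192,-1823/2048,-911/1024,-455/512,-227/256,-113/128,-7/8,-3/4,-1/2,0 } = -14587/16384

-14587/16384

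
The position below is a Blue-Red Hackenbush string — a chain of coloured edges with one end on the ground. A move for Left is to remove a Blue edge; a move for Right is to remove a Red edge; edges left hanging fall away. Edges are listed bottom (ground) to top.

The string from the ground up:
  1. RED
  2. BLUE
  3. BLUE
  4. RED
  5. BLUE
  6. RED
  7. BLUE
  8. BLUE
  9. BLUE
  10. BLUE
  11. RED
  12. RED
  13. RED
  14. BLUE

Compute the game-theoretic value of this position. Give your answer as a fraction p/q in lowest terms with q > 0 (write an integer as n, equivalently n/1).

Prefix values for RED BLUE BLUE RED BLUE RED BLUE BLUE BLUE BLUE RED RED RED BLUE via {L|R} + simplicity:
value(R) = { none | 0 } → -1
value(RB) = { -1 | 0 } → -1/2
value(RBB) = { -1 -1/2 | 0 } → -1/4
value(RBBR) = { -1 -1/2 | -1/4 0 } → -3/8
value(RBBRB) = { -1 -1/2 -3/8 | -1/4 0 } → -5/16
value(RBBRBR) = { -1 -1/2 -3/8 | -5/16 -1/4 0 } → -11/32
value(RBBRBRB) = { -1 -1/2 -3/8 -11/32 | -5/16 -1/4 0 } → -21/64
value(RBBRBRBB) = { -1 -1/2 -3/8 -11/32 -21/64 | -5/16 -1/4 0 } → -41/128
value(RBBRBRBBB) = { -1 -1/2 -3/8 -11/32 -21/64 -41/128 | -5/16 -1/4 0 } → -81/256
value(RBBRBRBBBB) = { -1 -1/2 -3/8 -11/32 -21/64 -41/128 -81/256 | -5/16 -1/4 0 } → -161/512
value(RBBRBRBBBBR) = { -1 -1/2 -3/8 -11/32 -21/64 -41/128 -81/256 | -161/512 -5/16 -1/4 0 } → -323/1024
value(RBBRBRBBBBRR) = { -1 -1/2 -3/8 -11/32 -21/64 -41/128 -81/256 | -323/1024 -161/512 -5/16 -1/4 0 } → -647/2048
value(RBBRBRBBBBRRR) = { -1 -1/2 -3/8 -11/32 -21/64 -41/128 -81/256 | -647/2048 -323/1024 -161/512 -5/16 -1/4 0 } → -1295/4096
value(RBBRBRBBBBRRRB) = { -1 -1/2 -3/8 -11/32 -21/64 -41/128 -81/256 -1295/4096 | -647/2048 -323/1024 -161/512 -5/16 -1/4 0 } → -2589/8192

-2589/8192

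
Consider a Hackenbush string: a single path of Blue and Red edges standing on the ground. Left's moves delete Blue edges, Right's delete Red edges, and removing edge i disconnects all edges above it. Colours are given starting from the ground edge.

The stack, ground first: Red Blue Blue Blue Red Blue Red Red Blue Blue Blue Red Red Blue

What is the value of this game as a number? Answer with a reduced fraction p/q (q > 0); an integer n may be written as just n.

-1421/8192

Prefix values for Red Blue Blue Blue Red Blue Red Red Blue Blue Blue Red Red Blue via {L|R} + simplicity:
1 of 14 · R · max L −∞ · min R 0 — -1
2 of 14 · RB · max L -1 · min R 0 — -1/2
3 of 14 · RBB · max L -1/2 · min R 0 — -1/4
4 of 14 · RBBB · max L -1/4 · min R 0 — -1/8
5 of 14 · RBBBR · max L -1/4 · min R -1/8 — -3/16
6 of 14 · RBBBRB · max L -3/16 · min R -1/8 — -5/32
7 of 14 · RBBBRBR · max L -3/16 · min R -5/32 — -11/64
8 of 14 · RBBBRBRR · max L -3/16 · min R -11/64 — -23/128
9 of 14 · RBBBRBRRB · max L -23/128 · min R -11/64 — -45/256
10 of 14 · RBBBRBRRBB · max L -45/256 · min R -11/64 — -89/512
11 of 14 · RBBBRBRRBBB · max L -89/512 · min R -11/64 — -177/1024
12 of 14 · RBBBRBRRBBBR · max L -89/512 · min R -177/1024 — -355/2048
13 of 14 · RBBBRBRRBBBRR · max L -89/512 · min R -355/2048 — -711/4096
14 of 14 · RBBBRBRRBBBRRB · max L -711/4096 · min R -355/2048 — -1421/8192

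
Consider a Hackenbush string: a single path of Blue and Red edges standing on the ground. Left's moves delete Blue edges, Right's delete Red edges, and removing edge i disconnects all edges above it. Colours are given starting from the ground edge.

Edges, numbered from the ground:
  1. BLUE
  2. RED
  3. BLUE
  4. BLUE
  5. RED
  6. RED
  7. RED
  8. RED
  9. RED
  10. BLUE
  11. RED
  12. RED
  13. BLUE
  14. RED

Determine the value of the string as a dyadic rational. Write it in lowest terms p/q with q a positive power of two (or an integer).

Recurse on prefixes of the 14-edge string BLUE RED BLUE BLUE RED RED RED RED RED BLUE RED RED BLUE RED:
1 of 14 · B · max L 0 · min R +∞ so 1
2 of 14 · BR · max L 0 · min R 1 so 1/2
3 of 14 · BRB · max L 1/2 · min R 1 so 3/4
4 of 14 · BRBB · max L 3/4 · min R 1 so 7/8
5 of 14 · BRBBR · max L 3/4 · min R 7/8 so 13/16
6 of 14 · BRBBRR · max L 3/4 · min R 13/16 so 25/32
7 of 14 · BRBBRRR · max L 3/4 · min R 25/32 so 49/64
8 of 14 · BRBBRRRR · max L 3/4 · min R 49/64 so 97/128
9 of 14 · BRBBRRRRR · max L 3/4 · min R 97/128 so 193/256
10 of 14 · BRBBRRRRRB · max L 193/256 · min R 97/128 so 387/512
11 of 14 · BRBBRRRRRBR · max L 193/256 · min R 387/512 so 773/1024
12 of 14 · BRBBRRRRRBRR · max L 193/256 · min R 773/1024 so 1545/2048
13 of 14 · BRBBRRRRRBRRB · max L 1545/2048 · min R 773/1024 so 3091/4096
14 of 14 · BRBBRRRRRBRRBR · max L 1545/2048 · min R 3091/4096 so 6181/8192

6181/8192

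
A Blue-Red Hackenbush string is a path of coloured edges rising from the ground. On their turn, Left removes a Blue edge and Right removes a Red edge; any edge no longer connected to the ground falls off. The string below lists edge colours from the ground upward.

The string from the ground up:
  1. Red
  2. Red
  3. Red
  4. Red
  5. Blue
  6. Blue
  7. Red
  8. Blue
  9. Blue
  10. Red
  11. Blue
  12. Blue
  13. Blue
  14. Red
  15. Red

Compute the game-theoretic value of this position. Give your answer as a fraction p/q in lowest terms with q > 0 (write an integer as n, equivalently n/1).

value(R) = { (no moves) | 0 } = -1
value(RR) = { (no moves) | -1, 0 } = -2
value(RRR) = { (no moves) | -2, -1, 0 } = -3
value(RRRR) = { (no moves) | -3, -2, -1, 0 } = -4
value(RRRRB) = { -4 | -3, -2, -1, 0 } = -7/2
value(RRRRBB) = { -4, -7/2 | -3, -2, -1, 0 } = -13/4
value(RRRRBBR) = { -4, -7/2 | -13/4, -3, -2, -1, 0 } = -27/8
value(RRRRBBRB) = { -4, -7/2, -27/8 | -13/4, -3, -2, -1, 0 } = -53/16
value(RRRRBBRBB) = { -4, -7/2, -27/8, -53/16 | -13/4, -3, -2, -1, 0 } = -105/32
value(RRRRBBRBBR) = { -4, -7/2, -27/8, -53/16 | -105/32, -13/4, -3, -2, -1, 0 } = -211/64
value(RRRRBBRBBRB) = { -4, -7/2, -27/8, -53/16, -211/64 | -105/32, -13/4, -3, -2, -1, 0 } = -421/128
value(RRRRBBRBBRBB) = { -4, -7/2, -27/8, -53/16, -211/64, -421/128 | -105/32, -13/4, -3, -2, -1, 0 } = -841/256
value(RRRRBBRBBRBBB) = { -4, -7/2, -27/8, -53/16, -211/64, -421/128, -841/256 | -105/32, -13/4, -3, -2, -1, 0 } = -1681/512
value(RRRRBBRBBRBBBR) = { -4, -7/2, -27/8, -53/16, -211/64, -421/128, -841/256 | -1681/512, -105/32, -13/4, -3, -2, -1, 0 } = -3363/1024
value(RRRRBBRBBRBBBRR) = { -4, -7/2, -27/8, -53/16, -211/64, -421/128, -841/256 | -3363/1024, -1681/512, -105/32, -13/4, -3, -2, -1, 0 } = -6727/2048

-6727/2048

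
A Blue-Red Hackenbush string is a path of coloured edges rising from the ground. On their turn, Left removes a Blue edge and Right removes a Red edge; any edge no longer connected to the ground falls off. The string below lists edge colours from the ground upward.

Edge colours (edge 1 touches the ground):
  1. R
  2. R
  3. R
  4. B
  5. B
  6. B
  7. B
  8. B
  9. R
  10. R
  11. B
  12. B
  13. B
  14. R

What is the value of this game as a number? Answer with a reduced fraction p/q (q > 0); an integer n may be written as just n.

Prefix values for R R R B B B B B R R B B B R via {L|R} + simplicity:
step 1: add R to get R; options L={  } R={ 0 } so -1
step 2: add R to get RR; options L={  } R={ -1 0 } so -2
step 3: add R to get RRR; options L={  } R={ -2 -1 0 } so -3
step 4: add B to get RRRB; options L={ -3 } R={ -2 -1 0 } so -5/2
step 5: add B to get RRRBB; options L={ -3 -5/2 } R={ -2 -1 0 } so -9/4
step 6: add B to get RRRBBB; options L={ -3 -5/2 -9/4 } R={ -2 -1 0 } so -17/8
step 7: add B to get RRRBBBB; options L={ -3 -5/2 -9/4 -17/8 } R={ -2 -1 0 } so -33/16
step 8: add B to get RRRBBBBB; options L={ -3 -5/2 -9/4 -17/8 -33/16 } R={ -2 -1 0 } so -65/32
step 9: add R to get RRRBBBBBR; options L={ -3 -5/2 -9/4 -17/8 -33/16 } R={ -65/32 -2 -1 0 } so -131/64
step 10: add R to get RRRBBBBBRR; options L={ -3 -5/2 -9/4 -17/8 -33/16 } R={ -131/64 -65/32 -2 -1 0 } so -263/128
step 11: add B to get RRRBBBBBRRB; options L={ -3 -5/2 -9/4 -17/8 -33/16 -263/128 } R={ -131/64 -65/32 -2 -1 0 } so -525/256
step 12: add B to get RRRBBBBBRRBB; options L={ -3 -5/2 -9/4 -17/8 -33/16 -263/128 -525/256 } R={ -131/64 -65/32 -2 -1 0 } so -1049/512
step 13: add B to get RRRBBBBBRRBBB; options L={ -3 -5/2 -9/4 -17/8 -33/16 -263/128 -525/256 -1049/512 } R={ -131/64 -65/32 -2 -1 0 } so -2097/1024
step 14: add R to get RRRBBBBBRRBBBR; options L={ -3 -5/2 -9/4 -17/8 -33/16 -263/128 -525/256 -1049/512 } R={ -2097/1024 -131/64 -65/32 -2 -1 0 } so -4195/2048

-4195/2048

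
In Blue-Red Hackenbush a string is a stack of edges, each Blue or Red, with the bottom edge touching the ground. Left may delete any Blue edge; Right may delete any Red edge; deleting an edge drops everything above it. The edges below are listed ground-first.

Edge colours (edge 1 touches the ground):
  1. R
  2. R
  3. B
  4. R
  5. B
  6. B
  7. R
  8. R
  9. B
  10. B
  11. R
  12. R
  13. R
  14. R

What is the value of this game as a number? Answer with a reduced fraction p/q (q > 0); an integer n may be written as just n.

-6559/4096

edge 1 of 14 (R): { (no moves) | 0 } -> -1
edge 2 of 14 (R): { (no moves) | -1 0 } -> -2
edge 3 of 14 (B): { -2 | -1 0 } -> -3/2
edge 4 of 14 (R): { -2 | -3/2 -1 0 } -> -7/4
edge 5 of 14 (B): { -2 -7/4 | -3/2 -1 0 } -> -13/8
edge 6 of 14 (B): { -2 -7/4 -13/8 | -3/2 -1 0 } -> -25/16
edge 7 of 14 (R): { -2 -7/4 -13/8 | -25/16 -3/2 -1 0 } -> -51/32
edge 8 of 14 (R): { -2 -7/4 -13/8 | -51/32 -25/16 -3/2 -1 0 } -> -103/64
edge 9 of 14 (B): { -2 -7/4 -13/8 -103/64 | -51/32 -25/16 -3/2 -1 0 } -> -205/128
edge 10 of 14 (B): { -2 -7/4 -13/8 -103/64 -205/128 | -51/32 -25/16 -3/2 -1 0 } -> -409/256
edge 11 of 14 (R): { -2 -7/4 -13/8 -103/64 -205/128 | -409/256 -51/32 -25/16 -3/2 -1 0 } -> -819/512
edge 12 of 14 (R): { -2 -7/4 -13/8 -103/64 -205/128 | -819/512 -409/256 -51/32 -25/16 -3/2 -1 0 } -> -1639/1024
edge 13 of 14 (R): { -2 -7/4 -13/8 -103/64 -205/128 | -1639/1024 -819/512 -409/256 -51/32 -25/16 -3/2 -1 0 } -> -3279/2048
edge 14 of 14 (R): { -2 -7/4 -13/8 -103/64 -205/128 | -3279/2048 -1639/1024 -819/512 -409/256 -51/32 -25/16 -3/2 -1 0 } -> -6559/4096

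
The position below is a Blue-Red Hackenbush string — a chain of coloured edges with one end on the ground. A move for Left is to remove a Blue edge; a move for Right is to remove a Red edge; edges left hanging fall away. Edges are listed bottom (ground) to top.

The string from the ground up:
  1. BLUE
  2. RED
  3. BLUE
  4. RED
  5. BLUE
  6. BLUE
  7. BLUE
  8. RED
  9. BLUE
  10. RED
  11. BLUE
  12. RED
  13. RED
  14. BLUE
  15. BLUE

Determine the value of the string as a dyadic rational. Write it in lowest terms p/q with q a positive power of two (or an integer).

Prefix values for BLUE RED BLUE RED BLUE BLUE BLUE RED BLUE RED BLUE RED RED BLUE BLUE via {L|R} + simplicity:
B: Left { 0 }, Right { (no moves) } — simplest 1
BR: Left { 0 }, Right { 1 } — simplest 1/2
BRB: Left { 0,1/2 }, Right { 1 } — simplest 3/4
BRBR: Left { 0,1/2 }, Right { 3/4,1 } — simplest 5/8
BRBRB: Left { 0,1/2,5/8 }, Right { 3/4,1 } — simplest 11/16
BRBRBB: Left { 0,1/2,5/8,11/16 }, Right { 3/4,1 } — simplest 23/32
BRBRBBB: Left { 0,1/2,5/8,11/16,23/32 }, Right { 3/4,1 } — simplest 47/64
BRBRBBBR: Left { 0,1/2,5/8,11/16,23/32 }, Right { 47/64,3/4,1 } — simplest 93/128
BRBRBBBRB: Left { 0,1/2,5/8,11/16,23/32,93/128 }, Right { 47/64,3/4,1 } — simplest 187/256
BRBRBBBRBR: Left { 0,1/2,5/8,11/16,23/32,93/128 }, Right { 187/256,47/64,3/4,1 } — simplest 373/512
BRBRBBBRBRB: Left { 0,1/2,5/8,11/16,23/32,93/128,373/512 }, Right { 187/256,47/64,3/4,1 } — simplest 747/1024
BRBRBBBRBRBR: Left { 0,1/2,5/8,11/16,23/32,93/128,373/512 }, Right { 747/1024,187/256,47/64,3/4,1 } — simplest 1493/2048
BRBRBBBRBRBRR: Left { 0,1/2,5/8,11/16,23/32,93/128,373/512 }, Right { 1493/2048,747/1024,187/256,47/64,3/4,1 } — simplest 2985/4096
BRBRBBBRBRBRRB: Left { 0,1/2,5/8,11/16,23/32,93/128,373/512,2985/4096 }, Right { 1493/2048,747/1024,187/256,47/64,3/4,1 } — simplest 5971/8192
BRBRBBBRBRBRRBB: Left { 0,1/2,5/8,11/16,23/32,93/128,373/512,2985/4096,5971/8192 }, Right { 1493/2048,747/1024,187/256,47/64,3/4,1 } — simplest 11943/16384

11943/16384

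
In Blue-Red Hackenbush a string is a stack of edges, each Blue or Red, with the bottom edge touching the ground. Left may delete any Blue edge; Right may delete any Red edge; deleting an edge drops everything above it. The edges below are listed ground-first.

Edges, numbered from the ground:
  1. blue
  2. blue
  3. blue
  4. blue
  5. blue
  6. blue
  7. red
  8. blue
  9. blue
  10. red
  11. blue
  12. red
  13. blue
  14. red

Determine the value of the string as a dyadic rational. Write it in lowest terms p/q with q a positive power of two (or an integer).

1493/256

b: Left { 0 }, Right { (no moves) } — simplest 1
bb: Left { 0 1 }, Right { (no moves) } — simplest 2
bbb: Left { 0 1 2 }, Right { (no moves) } — simplest 3
bbbb: Left { 0 1 2 3 }, Right { (no moves) } — simplest 4
bbbbb: Left { 0 1 2 3 4 }, Right { (no moves) } — simplest 5
bbbbbb: Left { 0 1 2 3 4 5 }, Right { (no moves) } — simplest 6
bbbbbbr: Left { 0 1 2 3 4 5 }, Right { 6 } — simplest 11/2
bbbbbbrb: Left { 0 1 2 3 4 5 11/2 }, Right { 6 } — simplest 23/4
bbbbbbrbb: Left { 0 1 2 3 4 5 11/2 23/4 }, Right { 6 } — simplest 47/8
bbbbbbrbbr: Left { 0 1 2 3 4 5 11/2 23/4 }, Right { 47/8 6 } — simplest 93/16
bbbbbbrbbrb: Left { 0 1 2 3 4 5 11/2 23/4 93/16 }, Right { 47/8 6 } — simplest 187/32
bbbbbbrbbrbr: Left { 0 1 2 3 4 5 11/2 23/4 93/16 }, Right { 187/32 47/8 6 } — simplest 373/64
bbbbbbrbbrbrb: Left { 0 1 2 3 4 5 11/2 23/4 93/16 373/64 }, Right { 187/32 47/8 6 } — simplest 747/128
bbbbbbrbbrbrbr: Left { 0 1 2 3 4 5 11/2 23/4 93/16 373/64 }, Right { 747/128 187/32 47/8 6 } — simplest 1493/256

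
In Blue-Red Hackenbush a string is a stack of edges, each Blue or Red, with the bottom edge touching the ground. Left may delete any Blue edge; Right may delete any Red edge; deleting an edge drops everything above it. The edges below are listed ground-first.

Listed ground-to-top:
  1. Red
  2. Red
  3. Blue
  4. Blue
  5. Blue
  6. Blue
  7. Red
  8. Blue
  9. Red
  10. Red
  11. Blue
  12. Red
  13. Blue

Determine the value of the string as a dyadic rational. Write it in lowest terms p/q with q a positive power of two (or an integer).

-2229/2048

1 of 13 · R · max L −∞ · min R 0 ⇒ -1
2 of 13 · RR · max L −∞ · min R -1 ⇒ -2
3 of 13 · RRB · max L -2 · min R -1 ⇒ -3/2
4 of 13 · RRBB · max L -3/2 · min R -1 ⇒ -5/4
5 of 13 · RRBBB · max L -5/4 · min R -1 ⇒ -9/8
6 of 13 · RRBBBB · max L -9/8 · min R -1 ⇒ -17/16
7 of 13 · RRBBBBR · max L -9/8 · min R -17/16 ⇒ -35/32
8 of 13 · RRBBBBRB · max L -35/32 · min R -17/16 ⇒ -69/64
9 of 13 · RRBBBBRBR · max L -35/32 · min R -69/64 ⇒ -139/128
10 of 13 · RRBBBBRBRR · max L -35/32 · min R -139/128 ⇒ -279/256
11 of 13 · RRBBBBRBRRB · max L -279/256 · min R -139/128 ⇒ -557/512
12 of 13 · RRBBBBRBRRBR · max L -279/256 · min R -557/512 ⇒ -1115/1024
13 of 13 · RRBBBBRBRRBRB · max L -1115/1024 · min R -557/512 ⇒ -2229/2048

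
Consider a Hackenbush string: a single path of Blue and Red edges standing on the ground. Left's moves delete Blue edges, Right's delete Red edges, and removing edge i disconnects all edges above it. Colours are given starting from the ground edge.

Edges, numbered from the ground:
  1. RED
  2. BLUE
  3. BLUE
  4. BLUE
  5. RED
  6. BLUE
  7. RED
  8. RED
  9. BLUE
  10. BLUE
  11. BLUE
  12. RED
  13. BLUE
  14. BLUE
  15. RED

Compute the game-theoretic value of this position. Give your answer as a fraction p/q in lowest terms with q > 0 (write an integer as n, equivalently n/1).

-2835/16384

edge 1 of 15 (RED): { · | 0 } → -1
edge 2 of 15 (BLUE): { -1 | 0 } → -1/2
edge 3 of 15 (BLUE): { -1, -1/2 | 0 } → -1/4
edge 4 of 15 (BLUE): { -1, -1/2, -1/4 | 0 } → -1/8
edge 5 of 15 (RED): { -1, -1/2, -1/4 | -1/8, 0 } → -3/16
edge 6 of 15 (BLUE): { -1, -1/2, -1/4, -3/16 | -1/8, 0 } → -5/32
edge 7 of 15 (RED): { -1, -1/2, -1/4, -3/16 | -5/32, -1/8, 0 } → -11/64
edge 8 of 15 (RED): { -1, -1/2, -1/4, -3/16 | -11/64, -5/32, -1/8, 0 } → -23/128
edge 9 of 15 (BLUE): { -1, -1/2, -1/4, -3/16, -23/128 | -11/64, -5/32, -1/8, 0 } → -45/256
edge 10 of 15 (BLUE): { -1, -1/2, -1/4, -3/16, -23/128, -45/256 | -11/64, -5/32, -1/8, 0 } → -89/512
edge 11 of 15 (BLUE): { -1, -1/2, -1/4, -3/16, -23/128, -45/256, -89/512 | -11/64, -5/32, -1/8, 0 } → -177/1024
edge 12 of 15 (RED): { -1, -1/2, -1/4, -3/16, -23/128, -45/256, -89/512 | -177/1024, -11/64, -5/32, -1/8, 0 } → -355/2048
edge 13 of 15 (BLUE): { -1, -1/2, -1/4, -3/16, -23/128, -45/256, -89/512, -355/2048 | -177/1024, -11/64, -5/32, -1/8, 0 } → -709/4096
edge 14 of 15 (BLUE): { -1, -1/2, -1/4, -3/16, -23/128, -45/256, -89/512, -355/2048, -709/4096 | -177/1024, -11/64, -5/32, -1/8, 0 } → -1417/8192
edge 15 of 15 (RED): { -1, -1/2, -1/4, -3/16, -23/128, -45/256, -89/512, -355/2048, -709/4096 | -1417/8192, -177/1024, -11/64, -5/32, -1/8, 0 } → -2835/16384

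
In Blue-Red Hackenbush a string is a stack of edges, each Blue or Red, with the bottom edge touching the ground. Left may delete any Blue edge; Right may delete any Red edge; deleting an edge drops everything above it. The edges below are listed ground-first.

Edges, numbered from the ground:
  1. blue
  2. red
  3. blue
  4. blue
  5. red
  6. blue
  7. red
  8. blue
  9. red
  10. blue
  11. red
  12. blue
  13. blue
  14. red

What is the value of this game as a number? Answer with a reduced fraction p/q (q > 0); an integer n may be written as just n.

Prefix values for blue red blue blue red blue red blue red blue red blue blue red via {L|R} + simplicity:
val_1 [b]  L=[0]  R=[(no moves)]  -> 1
val_2 [br]  L=[0]  R=[1]  -> 1/2
val_3 [brb]  L=[0, 1/2]  R=[1]  -> 3/4
val_4 [brbb]  L=[0, 1/2, 3/4]  R=[1]  -> 7/8
val_5 [brbbr]  L=[0, 1/2, 3/4]  R=[7/8, 1]  -> 13/16
val_6 [brbbrb]  L=[0, 1/2, 3/4, 13/16]  R=[7/8, 1]  -> 27/32
val_7 [brbbrbr]  L=[0, 1/2, 3/4, 13/16]  R=[27/32, 7/8, 1]  -> 53/64
val_8 [brbbrbrb]  L=[0, 1/2, 3/4, 13/16, 53/64]  R=[27/32, 7/8, 1]  -> 107/128
val_9 [brbbrbrbr]  L=[0, 1/2, 3/4, 13/16, 53/64]  R=[107/128, 27/32, 7/8, 1]  -> 213/256
val_10 [brbbrbrbrb]  L=[0, 1/2, 3/4, 13/16, 53/64, 213/256]  R=[107/128, 27/32, 7/8, 1]  -> 427/512
val_11 [brbbrbrbrbr]  L=[0, 1/2, 3/4, 13/16, 53/64, 213/256]  R=[427/512, 107/128, 27/32, 7/8, 1]  -> 853/1024
val_12 [brbbrbrbrbrb]  L=[0, 1/2, 3/4, 13/16, 53/64, 213/256, 853/1024]  R=[427/512, 107/128, 27/32, 7/8, 1]  -> 1707/2048
val_13 [brbbrbrbrbrbb]  L=[0, 1/2, 3/4, 13/16, 53/64, 213/256, 853/1024, 1707/2048]  R=[427/512, 107/128, 27/32, 7/8, 1]  -> 3415/4096
val_14 [brbbrbrbrbrbbr]  L=[0, 1/2, 3/4, 13/16, 53/64, 213/256, 853/1024, 1707/2048]  R=[3415/4096, 427/512, 107/128, 27/32, 7/8, 1]  -> 6829/8192

6829/8192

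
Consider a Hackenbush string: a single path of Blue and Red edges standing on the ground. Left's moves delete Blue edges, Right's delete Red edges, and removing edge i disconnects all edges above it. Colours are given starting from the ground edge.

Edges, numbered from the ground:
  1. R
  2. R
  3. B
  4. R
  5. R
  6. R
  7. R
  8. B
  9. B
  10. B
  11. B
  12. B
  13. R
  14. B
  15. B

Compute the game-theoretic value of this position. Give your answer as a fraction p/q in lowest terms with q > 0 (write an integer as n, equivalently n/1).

step 1: add R to get R; options L={  } R={ 0 } so -1
step 2: add R to get RR; options L={  } R={ -1; 0 } so -2
step 3: add B to get RRB; options L={ -2 } R={ -1; 0 } so -3/2
step 4: add R to get RRBR; options L={ -2 } R={ -3/2; -1; 0 } so -7/4
step 5: add R to get RRBRR; options L={ -2 } R={ -7/4; -3/2; -1; 0 } so -15/8
step 6: add R to get RRBRRR; options L={ -2 } R={ -15/8; -7/4; -3/2; -1; 0 } so -31/16
step 7: add R to get RRBRRRR; options L={ -2 } R={ -31/16; -15/8; -7/4; -3/2; -1; 0 } so -63/32
step 8: add B to get RRBRRRRB; options L={ -2; -63/32 } R={ -31/16; -15/8; -7/4; -3/2; -1; 0 } so -125/64
step 9: add B to get RRBRRRRBB; options L={ -2; -63/32; -125/64 } R={ -31/16; -15/8; -7/4; -3/2; -1; 0 } so -249/128
step 10: add B to get RRBRRRRBBB; options L={ -2; -63/32; -125/64; -249/128 } R={ -31/16; -15/8; -7/4; -3/2; -1; 0 } so -497/256
step 11: add B to get RRBRRRRBBBB; options L={ -2; -63/32; -125/64; -249/128; -497/256 } R={ -31/16; -15/8; -7/4; -3/2; -1; 0 } so -993/512
step 12: add B to get RRBRRRRBBBBB; options L={ -2; -63/32; -125/64; -249/128; -497/256; -993/512 } R={ -31/16; -15/8; -7/4; -3/2; -1; 0 } so -1985/1024
step 13: add R to get RRBRRRRBBBBBR; options L={ -2; -63/32; -125/64; -249/128; -497/256; -993/512 } R={ -1985/1024; -31/16; -15/8; -7/4; -3/2; -1; 0 } so -3971/2048
step 14: add B to get RRBRRRRBBBBBRB; options L={ -2; -63/32; -125/64; -249/128; -497/256; -993/512; -3971/2048 } R={ -1985/1024; -31/16; -15/8; -7/4; -3/2; -1; 0 } so -7941/4096
step 15: add B to get RRBRRRRBBBBBRBB; options L={ -2; -63/32; -125/64; -249/128; -497/256; -993/512; -3971/2048; -7941/4096 } R={ -1985/1024; -31/16; -15/8; -7/4; -3/2; -1; 0 } so -15881/8192

-15881/8192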